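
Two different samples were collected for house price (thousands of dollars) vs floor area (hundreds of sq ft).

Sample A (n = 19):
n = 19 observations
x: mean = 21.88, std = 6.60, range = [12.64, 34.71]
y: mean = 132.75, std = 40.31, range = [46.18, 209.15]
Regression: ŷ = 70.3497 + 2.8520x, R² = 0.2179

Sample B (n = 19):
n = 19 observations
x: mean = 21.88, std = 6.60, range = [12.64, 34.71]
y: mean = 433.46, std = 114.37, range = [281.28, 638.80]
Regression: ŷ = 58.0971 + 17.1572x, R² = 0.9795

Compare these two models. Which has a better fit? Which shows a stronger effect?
Model B has the better fit (R² = 0.9795 vs 0.2179). Model B shows the stronger effect (|β₁| = 17.1572 vs 2.8520).

Model Comparison:

Fit — compare R²:
- Model A: R² = 0.2179 → 21.79% of variance in house price explained
- Model B: R² = 0.9795 → 97.95% of variance in house price explained
- 0.9795 > 0.2179 → Model B has the better fit

Which has the larger per-hundred sq ft effect? (|β₁|)
- Model A: β₁ = 2.8520 → predicted house price rises 2.8520 thousand dollars per additional hundred sq ft of floor area
- Model B: β₁ = 17.1572 → predicted house price rises 17.1572 thousand dollars per additional hundred sq ft of floor area
- |2.8520| < |17.1572| → Model B shows the stronger marginal effect

Note: A better fit (higher R²) doesn't necessarily mean a more important relationship.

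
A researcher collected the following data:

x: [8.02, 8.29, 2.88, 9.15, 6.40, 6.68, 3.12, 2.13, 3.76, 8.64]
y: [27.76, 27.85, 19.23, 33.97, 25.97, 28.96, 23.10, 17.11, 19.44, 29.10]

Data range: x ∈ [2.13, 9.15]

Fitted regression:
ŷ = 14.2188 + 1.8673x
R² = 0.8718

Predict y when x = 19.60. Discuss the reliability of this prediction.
ŷ = 50.8179, but this is extrapolation (above the data range [2.13, 9.15]) and may be unreliable.

Prediction calculation:
ŷ = 14.2188 + 1.8673 × 19.60
ŷ = 50.8179

Reliability:
- Data range: x ∈ [2.13, 9.15]
- Prediction point: x = 19.60 is 10.45 units above the observed range → this is EXTRAPOLATION, not interpolation

Why that matters here:
- Real relationships often flatten, saturate, or turn nonlinear at extremes
- There are no observations near this x to validate the fitted line there

Report the number if required, but flag clearly that it is an extrapolation.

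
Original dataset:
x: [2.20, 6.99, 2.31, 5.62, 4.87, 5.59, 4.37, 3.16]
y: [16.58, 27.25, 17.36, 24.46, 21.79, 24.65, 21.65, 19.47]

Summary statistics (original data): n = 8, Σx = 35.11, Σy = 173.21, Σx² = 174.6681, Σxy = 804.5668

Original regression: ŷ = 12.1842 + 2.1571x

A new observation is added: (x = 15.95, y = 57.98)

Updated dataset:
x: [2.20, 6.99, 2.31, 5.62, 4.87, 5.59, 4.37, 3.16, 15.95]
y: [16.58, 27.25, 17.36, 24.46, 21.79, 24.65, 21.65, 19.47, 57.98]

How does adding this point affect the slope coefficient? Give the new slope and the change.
Adding the point moves β₁ from 2.1571 to 2.9968, i.e. it increases by 0.8397 (+38.9%).

The new point has HIGH LEVERAGE: x = 15.95 is far from the original mean x̄ = 35.11/8 ≈ 4.39 (original range [2.20, 6.99]).

Step 1: Update the sums with the new point (n goes from 8 to 9)
Σx  = 35.11 + 15.95 = 51.06
Σy  = 173.21 + 57.98 = 231.19
Σx² = 174.6681 + 15.95² = 174.6681 + 254.4025 = 429.0706
Σxy = 804.5668 + 15.95×57.98 = 804.5668 + 924.7810 = 1729.3478

Step 2: Recompute the slope with b₁ = (nΣxy − ΣxΣy) / (nΣx² − (Σx)²)
Numerator   = 9×1729.3478 − 51.06×231.19 = 15564.1302 − 11804.5614 = 3759.5688
Denominator = 9×429.0706 − 51.06² = 3861.6354 − 2607.1236 = 1254.5118
b₁(new) = 3759.5688 / 1254.5118 = 2.9968

(Same formula on the original sums: (8×804.5668 − 35.11×173.21) / (8×174.6681 − 35.11²) = 355.1313 / 164.6327 = 2.1571, matching the given fit.)

Step 3: Change in slope
Δβ₁ = 2.9968 − 2.1571 = +0.8397
Relative change = +0.8397 / 2.1571 × 100% = +38.9%
→ the slope increases when the point is added.

Because the point sits above the extension of the original line at a high-leverage x, it tilts the fit up.
In practice: investigate whether it comes from the same population as the rest of the sample; refit with and without it and report both if conclusions differ.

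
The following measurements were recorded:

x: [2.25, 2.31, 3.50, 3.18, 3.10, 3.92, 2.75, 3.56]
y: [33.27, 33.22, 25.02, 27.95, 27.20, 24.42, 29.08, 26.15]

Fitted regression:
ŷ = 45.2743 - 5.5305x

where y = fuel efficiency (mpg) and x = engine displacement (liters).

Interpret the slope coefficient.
On average, fuel efficiency is about 5.5305 mpg lower for every extra liter of engine displacement.

β₁ = -5.5305 is the change in predicted fuel efficiency (mpg) per additional liter of engine displacement.

Interpretation:
- Engine displacement up by 1 liter → predicted fuel efficiency decreases by 5.5305 mpg
- The effect is assumed constant over the observed range of x (linearity)

(β₀ = 45.2743 is the fitted value at x = 0 and is not part of the slope interpretation.)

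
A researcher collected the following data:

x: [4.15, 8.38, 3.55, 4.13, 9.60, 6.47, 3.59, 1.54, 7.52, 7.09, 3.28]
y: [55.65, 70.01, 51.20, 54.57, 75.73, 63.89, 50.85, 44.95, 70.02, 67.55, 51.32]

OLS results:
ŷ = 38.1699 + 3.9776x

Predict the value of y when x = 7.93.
ŷ = 69.7123

x = 7.93 lies inside the observed range [1.54, 9.60], so the fitted equation applies directly:

ŷ = 38.1699 + 3.9776 × 7.93
ŷ = 38.1699 + 31.5424
ŷ = 69.7123

This is a point prediction; actual observations scatter around it by roughly the residual standard deviation.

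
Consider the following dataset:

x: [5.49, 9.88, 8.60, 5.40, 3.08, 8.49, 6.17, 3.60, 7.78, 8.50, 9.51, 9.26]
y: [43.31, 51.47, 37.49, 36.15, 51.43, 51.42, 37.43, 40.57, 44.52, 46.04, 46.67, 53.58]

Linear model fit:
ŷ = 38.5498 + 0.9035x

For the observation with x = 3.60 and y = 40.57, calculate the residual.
Residual = -1.2324

The residual is the difference between the actual value and the predicted value:

Residual = y - ŷ

Step 1: Calculate predicted value
ŷ = 38.5498 + 0.9035 × 3.60
ŷ = 41.8024

Step 2: Calculate residual
Residual = 40.57 - 41.8024
Residual = -1.2324

Sign check: y < ŷ, so the point is below the line and the fit overestimates here.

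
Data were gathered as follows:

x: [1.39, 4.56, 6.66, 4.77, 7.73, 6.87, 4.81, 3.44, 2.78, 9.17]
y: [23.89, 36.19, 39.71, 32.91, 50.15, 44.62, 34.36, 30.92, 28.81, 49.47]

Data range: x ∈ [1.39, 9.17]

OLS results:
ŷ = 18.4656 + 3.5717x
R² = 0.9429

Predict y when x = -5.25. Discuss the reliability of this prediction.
ŷ = -0.2858 (extrapolation — x = -5.25 lies outside [1.39, 9.17], so reliability is low).

Prediction calculation:
ŷ = 18.4656 + 3.5717 × (-5.25)
ŷ = -0.2858

Reliability:
- Data range: x ∈ [1.39, 9.17]
- Prediction point: x = -5.25 is 6.64 units below the observed range → this is EXTRAPOLATION, not interpolation

Why that matters here:
- The standard error of prediction grows with (x − x̄)², and x = -5.25 is far from x̄ = 5.22
- The linear relationship may not hold outside the observed range

A defensible statement: 'if the linear trend continued to x = -5.25, y would be about -0.2858' — the premise is untested.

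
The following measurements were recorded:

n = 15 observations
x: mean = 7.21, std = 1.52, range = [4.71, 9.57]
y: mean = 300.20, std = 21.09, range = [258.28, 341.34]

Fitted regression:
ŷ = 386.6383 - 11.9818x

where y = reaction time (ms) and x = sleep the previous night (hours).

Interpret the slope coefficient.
On average, reaction time is about 11.9818 ms lower for every extra hour of sleep.

The slope coefficient β₁ = -11.9818 represents the marginal effect of sleep on reaction time.

Interpretation:
- Sleep up by 1 hour → predicted reaction time decreases by 11.9818 ms
- This is a linear approximation: the same per-unit change is assumed across the whole observed x range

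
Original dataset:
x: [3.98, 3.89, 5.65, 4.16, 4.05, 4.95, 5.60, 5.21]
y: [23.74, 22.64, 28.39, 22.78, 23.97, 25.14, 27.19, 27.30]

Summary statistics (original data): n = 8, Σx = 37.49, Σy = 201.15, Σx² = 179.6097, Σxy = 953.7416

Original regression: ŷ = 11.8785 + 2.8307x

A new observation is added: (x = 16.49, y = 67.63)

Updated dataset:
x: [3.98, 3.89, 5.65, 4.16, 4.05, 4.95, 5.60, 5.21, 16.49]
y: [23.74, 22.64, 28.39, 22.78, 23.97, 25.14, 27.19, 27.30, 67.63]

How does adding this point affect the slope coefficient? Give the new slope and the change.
Adding the point moves β₁ from 2.8307 to 3.5758, i.e. it increases by 0.7451 (+26.3%).

x = 16.49 lies well outside the original x-range [3.89, 5.65] (x̄ ≈ 4.69), so this observation has high leverage and can move the slope substantially.

Step 1: Update the sums with the new point (n goes from 8 to 9)
Σx  = 37.49 + 16.49 = 53.98
Σy  = 201.15 + 67.63 = 268.78
Σx² = 179.6097 + 16.49² = 179.6097 + 271.9201 = 451.5298
Σxy = 953.7416 + 16.49×67.63 = 953.7416 + 1115.2187 = 2068.9603

Step 2: Recompute the slope with b₁ = (nΣxy − ΣxΣy) / (nΣx² − (Σx)²)
Numerator   = 9×2068.9603 − 53.98×268.78 = 18620.6427 − 14508.7444 = 4111.8983
Denominator = 9×451.5298 − 53.98² = 4063.7682 − 2913.8404 = 1149.9278
b₁(new) = 4111.8983 / 1149.9278 = 3.5758

(Same formula on the original sums: (8×953.7416 − 37.49×201.15) / (8×179.6097 − 37.49²) = 88.8193 / 31.3775 = 2.8307, matching the given fit.)

Step 3: Change in slope
Δβ₁ = 3.5758 − 2.8307 = +0.7451
Relative change = +0.7451 / 2.8307 × 100% = +26.3%
→ the slope increases when the point is added.

A high-leverage point only changes the slope if it is off the original line; here y = 67.63 is above the original trend, so the slope increases.
In practice: investigate whether it comes from the same population as the rest of the sample.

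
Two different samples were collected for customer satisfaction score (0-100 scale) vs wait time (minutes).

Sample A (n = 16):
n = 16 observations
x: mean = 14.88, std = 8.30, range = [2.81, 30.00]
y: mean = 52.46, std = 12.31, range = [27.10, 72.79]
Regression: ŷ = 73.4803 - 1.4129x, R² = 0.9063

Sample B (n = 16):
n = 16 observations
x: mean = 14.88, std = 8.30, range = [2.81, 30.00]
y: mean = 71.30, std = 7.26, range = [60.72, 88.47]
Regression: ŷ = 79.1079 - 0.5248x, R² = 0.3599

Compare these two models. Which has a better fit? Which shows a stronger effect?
Model A has the better fit (R² = 0.9063 vs 0.3599). Model A shows the stronger effect (|β₁| = 1.4129 vs 0.5248).

Model Comparison:

Fit — compare R²:
- Model A: R² = 0.9063 → 90.63% of variance in satisfaction score explained
- Model B: R² = 0.3599 → 35.99% of variance in satisfaction score explained
- 0.9063 > 0.3599 → Model A has the better fit

Effect size (slope magnitude):
- Model A: β₁ = -1.4129 → predicted satisfaction score falls 1.4129 points per additional minute of wait time
- Model B: β₁ = -0.5248 → predicted satisfaction score falls 0.5248 points per additional minute of wait time
- |-1.4129| > |-0.5248| → Model A shows the stronger marginal effect

Note: A better fit (higher R²) doesn't necessarily mean a more important relationship.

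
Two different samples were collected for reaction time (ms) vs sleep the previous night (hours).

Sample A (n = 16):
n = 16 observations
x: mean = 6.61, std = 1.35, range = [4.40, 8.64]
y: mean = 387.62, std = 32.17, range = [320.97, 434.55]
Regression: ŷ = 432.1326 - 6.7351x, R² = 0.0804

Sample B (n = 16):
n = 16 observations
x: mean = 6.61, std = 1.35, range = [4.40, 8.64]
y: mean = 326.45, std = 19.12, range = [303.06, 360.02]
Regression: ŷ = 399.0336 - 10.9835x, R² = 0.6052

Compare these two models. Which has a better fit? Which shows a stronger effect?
Model B has the better fit (R² = 0.6052 vs 0.0804). Model B shows the stronger effect (|β₁| = 10.9835 vs 6.7351).

Model Comparison:

Goodness of fit (R²):
- Model A: R² = 0.0804 → 8.04% of variance in reaction time explained
- Model B: R² = 0.6052 → 60.52% of variance in reaction time explained
- 0.6052 > 0.0804 → Model B has the better fit

Strength of effect — compare |β₁|:
- Model A: β₁ = -6.7351 → predicted reaction time falls 6.7351 ms per additional hour of sleep
- Model B: β₁ = -10.9835 → predicted reaction time falls 10.9835 ms per additional hour of sleep
- |-6.7351| < |-10.9835| → Model B shows the stronger marginal effect

Note: A steeper slope doesn't make a better model if the scatter around the line is large.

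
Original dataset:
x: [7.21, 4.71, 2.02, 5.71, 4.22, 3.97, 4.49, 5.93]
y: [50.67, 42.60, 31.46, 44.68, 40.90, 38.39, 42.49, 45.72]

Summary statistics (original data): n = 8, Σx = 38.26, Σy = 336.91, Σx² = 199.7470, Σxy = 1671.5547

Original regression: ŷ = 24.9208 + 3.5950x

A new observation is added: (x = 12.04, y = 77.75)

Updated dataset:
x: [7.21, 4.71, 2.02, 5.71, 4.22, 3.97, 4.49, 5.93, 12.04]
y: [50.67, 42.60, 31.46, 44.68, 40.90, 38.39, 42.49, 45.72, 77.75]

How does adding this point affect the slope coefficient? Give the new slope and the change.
The slope changes from 3.5950 to 4.5634 (change of +0.9684, or +26.9%).

The new point has HIGH LEVERAGE: x = 12.04 is far from the original mean x̄ = 38.26/8 ≈ 4.78 (original range [2.02, 7.21]).

Step 1: Update the sums with the new point (n goes from 8 to 9)
Σx  = 38.26 + 12.04 = 50.30
Σy  = 336.91 + 77.75 = 414.66
Σx² = 199.7470 + 12.04² = 199.7470 + 144.9616 = 344.7086
Σxy = 1671.5547 + 12.04×77.75 = 1671.5547 + 936.1100 = 2607.6647

Step 2: Recompute the slope with b₁ = (nΣxy − ΣxΣy) / (nΣx² − (Σx)²)
Numerator   = 9×2607.6647 − 50.30×414.66 = 23468.9823 − 20857.3980 = 2611.5843
Denominator = 9×344.7086 − 50.30² = 3102.3774 − 2530.0900 = 572.2874
b₁(new) = 2611.5843 / 572.2874 = 4.5634

(Same formula on the original sums: (8×1671.5547 − 38.26×336.91) / (8×199.7470 − 38.26²) = 482.2610 / 134.1484 = 3.5950, matching the given fit.)

Step 3: Change in slope
Δβ₁ = 4.5634 − 3.5950 = +0.9684
Relative change = +0.9684 / 3.5950 × 100% = +26.9%
→ the slope increases when the point is added.

Because the point sits above the extension of the original line at a high-leverage x, it tilts the fit up.
In practice: investigate whether it comes from the same population as the rest of the sample.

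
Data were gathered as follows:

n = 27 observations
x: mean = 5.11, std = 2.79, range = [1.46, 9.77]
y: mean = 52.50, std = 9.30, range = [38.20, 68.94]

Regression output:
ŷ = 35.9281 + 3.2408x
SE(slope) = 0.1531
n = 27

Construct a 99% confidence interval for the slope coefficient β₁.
The 99% CI for β₁ is (2.8140, 3.6676)

Confidence interval for the slope:

The 99% CI for β₁ is: β̂₁ ± t*(α/2, n-2) × SE(β̂₁)

Step 1: Find critical t-value
- Confidence level = 0.99
- Degrees of freedom = n - 2 = 27 - 2 = 25
- t*(α/2, 25) = 2.7874

Step 2: Calculate margin of error
Margin = 2.7874 × 0.1531 = 0.4268

Step 3: Construct interval
CI = 3.2408 ± 0.4268
CI = (2.8140, 3.6676)

Interpretation: each one-unit increase in x is associated with a change in mean y of between 2.8140 and 3.6676, with 99% confidence.
Since 0 is outside the interval, a two-sided test at α = 0.01 would reject H₀: β₁ = 0.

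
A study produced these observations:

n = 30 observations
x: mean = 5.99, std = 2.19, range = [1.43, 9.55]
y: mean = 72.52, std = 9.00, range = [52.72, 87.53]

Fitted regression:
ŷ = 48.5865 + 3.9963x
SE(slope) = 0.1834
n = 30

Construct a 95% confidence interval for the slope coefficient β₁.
The 95% CI for β₁ is (3.6206, 4.3720)

Confidence interval for the slope:

The 95% CI for β₁ is: β̂₁ ± t*(α/2, n-2) × SE(β̂₁)

Step 1: Find critical t-value
- Confidence level = 0.95
- Degrees of freedom = n - 2 = 30 - 2 = 28
- t*(α/2, 28) = 2.0484

Step 2: Calculate margin of error
Margin = 2.0484 × 0.1834 = 0.3757

Step 3: Construct interval
CI = 3.9963 ± 0.3757
CI = (3.6206, 4.3720)

Interpretation: intervals built this way capture the true β₁ in 95% of repeated samples; here the plausible range for the per-unit effect of x on y is 3.6206 to 4.3720.
Both endpoints are positive, so the data support a genuinely positive slope at this confidence level.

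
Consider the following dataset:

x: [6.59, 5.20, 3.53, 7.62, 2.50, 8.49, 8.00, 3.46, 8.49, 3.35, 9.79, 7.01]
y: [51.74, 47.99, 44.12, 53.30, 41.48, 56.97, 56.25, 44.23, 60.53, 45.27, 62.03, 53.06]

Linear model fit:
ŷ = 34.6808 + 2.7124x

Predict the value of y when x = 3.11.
ŷ = 43.1164

To predict y for x = 3.11, substitute into the regression equation:

ŷ = 34.6808 + 2.7124 × 3.11
ŷ = 34.6808 + 8.4356
ŷ = 43.1164

This is a point prediction; actual observations scatter around it by roughly the residual standard deviation.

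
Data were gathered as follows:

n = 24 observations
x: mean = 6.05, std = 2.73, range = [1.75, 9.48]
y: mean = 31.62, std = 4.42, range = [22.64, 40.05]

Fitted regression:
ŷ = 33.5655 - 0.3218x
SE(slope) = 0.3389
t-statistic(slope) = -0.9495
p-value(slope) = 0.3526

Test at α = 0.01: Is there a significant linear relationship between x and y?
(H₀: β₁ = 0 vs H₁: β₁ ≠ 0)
Since p-value = 0.3526 ≥ α = 0.01, fail to reject H₀ — the slope is not significantly different from 0.

Hypothesis test for the slope coefficient:

H₀: β₁ = 0 (no linear relationship)
H₁: β₁ ≠ 0 (linear relationship exists)

Test statistic: t = β̂₁ / SE(β̂₁) = -0.3218 / 0.3389 = -0.9495

With df = 22, the two-sided p-value for |t| = 0.9495 is 0.3526.

Decision rule: reject H₀ if p-value < α.
p-value = 0.3526 ≥ α = 0.01 → fail to reject H₀.

Conclusion: the linear association between x and y is not significant at the 1% level.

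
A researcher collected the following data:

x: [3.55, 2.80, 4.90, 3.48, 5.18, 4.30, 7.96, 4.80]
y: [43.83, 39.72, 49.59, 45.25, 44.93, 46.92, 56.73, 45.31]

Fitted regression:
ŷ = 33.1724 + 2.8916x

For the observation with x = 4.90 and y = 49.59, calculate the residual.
Residual = 2.2488

The residual is the difference between the actual value and the predicted value:

Residual = y - ŷ

Step 1: Calculate predicted value
ŷ = 33.1724 + 2.8916 × 4.90
ŷ = 47.3412

Step 2: Calculate residual
Residual = 49.59 - 47.3412
Residual = 2.2488

Sign check: y > ŷ, so the point is above the line and the fit underestimates here.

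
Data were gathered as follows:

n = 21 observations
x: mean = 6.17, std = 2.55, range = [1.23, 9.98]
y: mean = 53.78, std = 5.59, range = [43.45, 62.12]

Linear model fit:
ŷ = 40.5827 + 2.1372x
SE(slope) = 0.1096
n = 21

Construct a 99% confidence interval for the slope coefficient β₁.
The 99% CI for β₁ is (1.8236, 2.4508)

Confidence interval for the slope:

The 99% CI for β₁ is: β̂₁ ± t*(α/2, n-2) × SE(β̂₁)

Step 1: Find critical t-value
- Confidence level = 0.99
- Degrees of freedom = n - 2 = 21 - 2 = 19
- t*(α/2, 19) = 2.8609

Step 2: Calculate margin of error
Margin = 2.8609 × 0.1096 = 0.3136

Step 3: Construct interval
CI = 2.1372 ± 0.3136
CI = (1.8236, 2.4508)

Interpretation: intervals built this way capture the true β₁ in 99% of repeated samples; here the plausible range for the per-unit effect of x on y is 1.8236 to 2.4508.
Since 0 is outside the interval, a two-sided test at α = 0.01 would reject H₀: β₁ = 0.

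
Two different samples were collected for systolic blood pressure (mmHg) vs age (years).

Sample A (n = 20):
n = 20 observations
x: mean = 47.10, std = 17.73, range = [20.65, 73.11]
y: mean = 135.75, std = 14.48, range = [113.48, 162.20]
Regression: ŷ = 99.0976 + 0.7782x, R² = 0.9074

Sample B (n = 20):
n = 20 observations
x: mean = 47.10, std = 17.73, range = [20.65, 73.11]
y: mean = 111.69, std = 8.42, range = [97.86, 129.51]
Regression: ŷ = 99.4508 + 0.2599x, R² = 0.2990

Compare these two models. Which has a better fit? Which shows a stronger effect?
Model A has the better fit (R² = 0.9074 vs 0.2990). Model A shows the stronger effect (|β₁| = 0.7782 vs 0.2599).

Model Comparison:

Goodness of fit (R²):
- Model A: R² = 0.9074 → 90.74% of variance in blood pressure explained
- Model B: R² = 0.2990 → 29.90% of variance in blood pressure explained
- 0.9074 > 0.2990 → Model A has the better fit

Effect size (slope magnitude):
- Model A: β₁ = 0.7782 → predicted blood pressure rises 0.7782 mmHg per additional year of age
- Model B: β₁ = 0.2599 → predicted blood pressure rises 0.2599 mmHg per additional year of age
- |0.7782| > |0.2599| → Model A shows the stronger marginal effect

Note: A steeper slope doesn't make a better model if the scatter around the line is large.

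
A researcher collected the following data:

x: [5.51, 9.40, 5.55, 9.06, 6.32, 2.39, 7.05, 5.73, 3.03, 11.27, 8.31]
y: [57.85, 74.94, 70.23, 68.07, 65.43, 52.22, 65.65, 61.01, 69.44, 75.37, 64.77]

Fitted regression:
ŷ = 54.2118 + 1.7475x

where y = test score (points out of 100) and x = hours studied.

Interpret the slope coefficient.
On average, test score is about 1.7475 points higher for every extra hour of study time.

β₁ = 1.7475 is the change in predicted test score (points) per additional hour of study time.

Interpretation:
- Study time up by 1 hour → predicted test score increases by 1.7475 points
- The effect is assumed constant over the observed range of x (linearity)

The intercept β₀ = 54.2118 is the predicted test score when study time = 0; since the smallest observed x is 2.39, this is an extrapolation and mainly anchors the line.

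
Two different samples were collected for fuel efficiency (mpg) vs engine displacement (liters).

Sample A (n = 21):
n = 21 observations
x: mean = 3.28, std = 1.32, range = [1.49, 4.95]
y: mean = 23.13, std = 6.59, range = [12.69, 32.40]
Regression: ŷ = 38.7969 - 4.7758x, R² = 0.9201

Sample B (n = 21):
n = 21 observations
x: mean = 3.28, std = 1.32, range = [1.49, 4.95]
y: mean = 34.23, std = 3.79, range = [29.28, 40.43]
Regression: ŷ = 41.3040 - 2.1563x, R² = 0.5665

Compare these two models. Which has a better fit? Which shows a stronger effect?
Model A has the better fit (R² = 0.9201 vs 0.5665). Model A shows the stronger effect (|β₁| = 4.7758 vs 2.1563).

Model Comparison:

Goodness of fit (R²):
- Model A: R² = 0.9201 → 92.01% of variance in fuel efficiency explained
- Model B: R² = 0.5665 → 56.65% of variance in fuel efficiency explained
- 0.9201 > 0.5665 → Model A has the better fit

Which has the larger per-liter effect? (|β₁|)
- Model A: β₁ = -4.7758 → predicted fuel efficiency falls 4.7758 mpg per additional liter of engine displacement
- Model B: β₁ = -2.1563 → predicted fuel efficiency falls 2.1563 mpg per additional liter of engine displacement
- |-4.7758| > |-2.1563| → Model A shows the stronger marginal effect

Note: A steeper slope doesn't make a better model if the scatter around the line is large.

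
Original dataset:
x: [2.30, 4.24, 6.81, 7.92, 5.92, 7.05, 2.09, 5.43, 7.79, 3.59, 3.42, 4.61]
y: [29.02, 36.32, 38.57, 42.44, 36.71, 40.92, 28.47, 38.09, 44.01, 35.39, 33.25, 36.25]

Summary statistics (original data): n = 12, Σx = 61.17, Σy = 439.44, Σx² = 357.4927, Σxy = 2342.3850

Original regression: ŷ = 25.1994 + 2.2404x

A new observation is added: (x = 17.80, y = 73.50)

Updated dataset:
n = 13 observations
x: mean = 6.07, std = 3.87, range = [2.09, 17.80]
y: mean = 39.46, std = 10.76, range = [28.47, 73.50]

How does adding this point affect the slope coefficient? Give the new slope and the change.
Adding the point moves β₁ from 2.2404 to 2.7478, i.e. it increases by 0.5074 (+22.6%).

x = 17.80 lies well outside the original x-range [2.09, 7.92] (x̄ ≈ 5.10), so this observation has high leverage and can move the slope substantially.

Step 1: Update the sums with the new point (n goes from 12 to 13)
Σx  = 61.17 + 17.80 = 78.97
Σy  = 439.44 + 73.50 = 512.94
Σx² = 357.4927 + 17.80² = 357.4927 + 316.8400 = 674.3327
Σxy = 2342.3850 + 17.80×73.50 = 2342.3850 + 1308.3000 = 3650.6850

Step 2: Recompute the slope with b₁ = (nΣxy − ΣxΣy) / (nΣx² − (Σx)²)
Numerator   = 13×3650.6850 − 78.97×512.94 = 47458.9050 − 40506.8718 = 6952.0332
Denominator = 13×674.3327 − 78.97² = 8766.3251 − 6236.2609 = 2530.0642
b₁(new) = 6952.0332 / 2530.0642 = 2.7478

(Same formula on the original sums: (12×2342.3850 − 61.17×439.44) / (12×357.4927 − 61.17²) = 1228.0752 / 548.1435 = 2.2404, matching the given fit.)

Step 3: Change in slope
Δβ₁ = 2.7478 − 2.2404 = +0.5074
Relative change = +0.5074 / 2.2404 × 100% = +22.6%
→ the slope increases when the point is added.

A high-leverage point only changes the slope if it is off the original line; here y = 73.50 is above the original trend, so the slope increases.
In practice: examine leverage (hᵢ) and Cook's distance rather than deleting it automatically.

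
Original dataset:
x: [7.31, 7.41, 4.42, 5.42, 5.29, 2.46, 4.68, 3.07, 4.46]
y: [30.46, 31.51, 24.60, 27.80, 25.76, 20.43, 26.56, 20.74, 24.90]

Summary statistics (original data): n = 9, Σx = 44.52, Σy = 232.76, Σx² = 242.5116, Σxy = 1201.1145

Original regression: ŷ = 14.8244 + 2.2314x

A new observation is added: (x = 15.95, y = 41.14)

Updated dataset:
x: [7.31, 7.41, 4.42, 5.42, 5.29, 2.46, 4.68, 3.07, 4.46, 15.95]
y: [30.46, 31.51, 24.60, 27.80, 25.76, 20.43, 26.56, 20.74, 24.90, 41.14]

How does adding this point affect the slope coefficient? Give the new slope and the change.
Adding the point moves β₁ from 2.2314 to 1.5316, i.e. it decreases by 0.6998 (-31.4%).

The new point has HIGH LEVERAGE: x = 15.95 is far from the original mean x̄ = 44.52/9 ≈ 4.95 (original range [2.46, 7.41]).

Step 1: Update the sums with the new point (n goes from 9 to 10)
Σx  = 44.52 + 15.95 = 60.47
Σy  = 232.76 + 41.14 = 273.90
Σx² = 242.5116 + 15.95² = 242.5116 + 254.4025 = 496.9141
Σxy = 1201.1145 + 15.95×41.14 = 1201.1145 + 656.1830 = 1857.2975

Step 2: Recompute the slope with b₁ = (nΣxy − ΣxΣy) / (nΣx² − (Σx)²)
Numerator   = 10×1857.2975 − 60.47×273.90 = 18572.9750 − 16562.7330 = 2010.2420
Denominator = 10×496.9141 − 60.47² = 4969.1410 − 3656.6209 = 1312.5201
b₁(new) = 2010.2420 / 1312.5201 = 1.5316

(Same formula on the original sums: (9×1201.1145 − 44.52×232.76) / (9×242.5116 − 44.52²) = 447.5553 / 200.5740 = 2.2314, matching the given fit.)

Step 3: Change in slope
Δβ₁ = 1.5316 − 2.2314 = -0.6998
Relative change = -0.6998 / 2.2314 × 100% = -31.4%
→ the slope decreases when the point is added.

Because the point sits below the extension of the original line at a high-leverage x, it tilts the fit down.
In practice: investigate whether it comes from the same population as the rest of the sample.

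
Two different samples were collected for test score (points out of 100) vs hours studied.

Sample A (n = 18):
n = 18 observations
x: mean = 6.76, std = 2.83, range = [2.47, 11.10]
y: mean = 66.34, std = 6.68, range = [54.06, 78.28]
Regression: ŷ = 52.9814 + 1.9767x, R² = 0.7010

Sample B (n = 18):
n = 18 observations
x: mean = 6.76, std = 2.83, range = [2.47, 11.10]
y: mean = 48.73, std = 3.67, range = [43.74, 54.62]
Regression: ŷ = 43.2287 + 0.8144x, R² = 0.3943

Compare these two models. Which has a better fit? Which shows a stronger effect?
Model A has the better fit (R² = 0.7010 vs 0.3943). Model A shows the stronger effect (|β₁| = 1.9767 vs 0.8144).

Model Comparison:

Goodness of fit (R²):
- Model A: R² = 0.7010 → 70.10% of variance in test score explained
- Model B: R² = 0.3943 → 39.43% of variance in test score explained
- 0.7010 > 0.3943 → Model A has the better fit

Effect size (slope magnitude):
- Model A: β₁ = 1.9767 → predicted test score rises 1.9767 points per additional hour of study time
- Model B: β₁ = 0.8144 → predicted test score rises 0.8144 points per additional hour of study time
- |1.9767| > |0.8144| → Model A shows the stronger marginal effect

Notes:
- R² measures how tightly points cluster around the line; β₁ measures how steep the line is — they answer different questions.
- The two samples could reflect different populations, time periods, or measurement quality.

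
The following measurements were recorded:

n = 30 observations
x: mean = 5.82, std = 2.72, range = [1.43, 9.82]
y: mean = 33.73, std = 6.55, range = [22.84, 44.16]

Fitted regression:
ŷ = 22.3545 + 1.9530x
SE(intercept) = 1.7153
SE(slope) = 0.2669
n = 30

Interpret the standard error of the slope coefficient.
SE(β̂₁) = 0.2669 is the estimated standard deviation of the slope estimate across repeated samples; relative to β̂₁ = 1.9530 that is 13.7%, a precise estimate.

SE(β̂₁) = 0.2669 says: if we drew many samples of n = 30 from the same population and refit each time, the fitted slopes would scatter with a standard deviation of roughly 0.2669 around the true β₁.

Relative precision:
- SE / |β̂₁| = 0.2669 / 1.9530 = 13.7%
- Rule of thumb (under 20%: precise; 20% to under 50%: moderately precise; 50% or more: imprecise) → precise

Link to the t-test: t = β̂₁ / SE(β̂₁) = 1.9530 / 0.2669 = 7.3173, the statistic for H₀: β₁ = 0.

What drives SE(β̂₁): more residual scatter → larger SE; larger n (here n = 30) → smaller SE; wider spread of x values → smaller SE.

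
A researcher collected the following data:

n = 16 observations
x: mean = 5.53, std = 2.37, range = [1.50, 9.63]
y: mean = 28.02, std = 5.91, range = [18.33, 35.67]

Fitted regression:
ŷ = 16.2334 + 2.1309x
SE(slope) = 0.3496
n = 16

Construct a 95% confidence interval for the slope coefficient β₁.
The 95% CI for β₁ is (1.3811, 2.8807)

Confidence interval for the slope:

The 95% CI for β₁ is: β̂₁ ± t*(α/2, n-2) × SE(β̂₁)

Step 1: Find critical t-value
- Confidence level = 0.95
- Degrees of freedom = n - 2 = 16 - 2 = 14
- t*(α/2, 14) = 2.1448

Step 2: Calculate margin of error
Margin = 2.1448 × 0.3496 = 0.7498

Step 3: Construct interval
CI = 2.1309 ± 0.7498
CI = (1.3811, 2.8807)

Interpretation: We are 95% confident that the true slope β₁ lies between 1.3811 and 2.8807.
The interval does not include 0, suggesting a significant linear relationship.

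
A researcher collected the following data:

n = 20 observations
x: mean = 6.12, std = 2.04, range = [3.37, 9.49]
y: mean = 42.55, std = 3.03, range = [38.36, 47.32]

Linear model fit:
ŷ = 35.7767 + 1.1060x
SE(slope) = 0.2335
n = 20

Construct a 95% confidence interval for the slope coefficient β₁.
The 95% CI for β₁ is (0.6154, 1.5966)

Confidence interval for the slope:

The 95% CI for β₁ is: β̂₁ ± t*(α/2, n-2) × SE(β̂₁)

Step 1: Find critical t-value
- Confidence level = 0.95
- Degrees of freedom = n - 2 = 20 - 2 = 18
- t*(α/2, 18) = 2.1009

Step 2: Calculate margin of error
Margin = 2.1009 × 0.2335 = 0.4906

Step 3: Construct interval
CI = 1.1060 ± 0.4906
CI = (0.6154, 1.5966)

Interpretation: each one-unit increase in x is associated with a change in mean y of between 0.6154 and 1.5966, with 95% confidence.
Since 0 is outside the interval, a two-sided test at α = 0.05 would reject H₀: β₁ = 0.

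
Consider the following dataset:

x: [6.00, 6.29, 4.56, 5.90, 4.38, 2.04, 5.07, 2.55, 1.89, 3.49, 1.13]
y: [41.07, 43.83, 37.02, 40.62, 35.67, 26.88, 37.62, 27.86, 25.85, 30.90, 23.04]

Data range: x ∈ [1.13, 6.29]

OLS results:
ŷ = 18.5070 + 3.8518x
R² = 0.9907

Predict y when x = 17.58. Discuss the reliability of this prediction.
ŷ = 86.2216, but this is extrapolation (above the data range [1.13, 6.29]) and may be unreliable.

Prediction calculation:
ŷ = 18.5070 + 3.8518 × 17.58
ŷ = 86.2216

Reliability:
- Data range: x ∈ [1.13, 6.29]
- Prediction point: x = 17.58 is 11.29 units above the observed range → this is EXTRAPOLATION, not interpolation

Why that matters here:
- R² describes fit only over the sampled x values; it says nothing about behaviour beyond them
- There are no observations near this x to validate the fitted line there
- Real relationships often flatten, saturate, or turn nonlinear at extremes

Report the number if required, but flag clearly that it is an extrapolation.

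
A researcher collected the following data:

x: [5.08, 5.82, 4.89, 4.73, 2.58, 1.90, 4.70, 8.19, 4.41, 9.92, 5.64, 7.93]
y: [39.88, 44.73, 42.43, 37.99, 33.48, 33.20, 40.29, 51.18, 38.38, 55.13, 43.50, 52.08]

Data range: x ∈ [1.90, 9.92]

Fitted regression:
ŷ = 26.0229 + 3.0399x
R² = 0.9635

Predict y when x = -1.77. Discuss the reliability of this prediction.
ŷ = 20.6423 (extrapolation — x = -1.77 lies outside [1.90, 9.92], so reliability is low).

Prediction calculation:
ŷ = 26.0229 + 3.0399 × (-1.77)
ŷ = 20.6423

Reliability:
- Data range: x ∈ [1.90, 9.92]
- Prediction point: x = -1.77 is 3.67 units below the observed range → this is EXTRAPOLATION, not interpolation

Why that matters here:
- The standard error of prediction grows with (x − x̄)², and x = -1.77 is far from x̄ = 5.48
- There are no observations near this x to validate the fitted line there
- R² describes fit only over the sampled x values; it says nothing about behaviour beyond them

Report the number if required, but flag clearly that it is an extrapolation.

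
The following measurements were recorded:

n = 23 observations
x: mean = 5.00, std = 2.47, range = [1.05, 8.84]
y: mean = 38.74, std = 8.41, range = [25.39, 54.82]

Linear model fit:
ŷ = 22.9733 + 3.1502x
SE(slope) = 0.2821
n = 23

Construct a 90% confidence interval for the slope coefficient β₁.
The 90% CI for β₁ is (2.6648, 3.6356)

Confidence interval for the slope:

The 90% CI for β₁ is: β̂₁ ± t*(α/2, n-2) × SE(β̂₁)

Step 1: Find critical t-value
- Confidence level = 0.9
- Degrees of freedom = n - 2 = 23 - 2 = 21
- t*(α/2, 21) = 1.7207

Step 2: Calculate margin of error
Margin = 1.7207 × 0.2821 = 0.4854

Step 3: Construct interval
CI = 3.1502 ± 0.4854
CI = (2.6648, 3.6356)

Interpretation: We are 90% confident that the true slope β₁ lies between 2.6648 and 3.6356.
Both endpoints are positive, so the data support a genuinely positive slope at this confidence level.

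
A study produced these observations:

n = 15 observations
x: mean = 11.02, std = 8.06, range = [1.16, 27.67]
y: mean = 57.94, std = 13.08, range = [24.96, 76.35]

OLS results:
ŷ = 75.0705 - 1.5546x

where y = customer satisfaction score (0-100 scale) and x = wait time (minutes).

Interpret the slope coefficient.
For each additional minute of wait time, predicted satisfaction score decreases by approximately 1.5546 points.

The slope coefficient β₁ = -1.5546 represents the marginal effect of wait time on satisfaction score.

Interpretation:
- Wait time up by 1 minute → predicted satisfaction score decreases by 1.5546 points
- This is a linear approximation: the same per-unit change is assumed across the whole observed x range

(β₀ = 75.0705 is the fitted value at x = 0 and is not part of the slope interpretation.)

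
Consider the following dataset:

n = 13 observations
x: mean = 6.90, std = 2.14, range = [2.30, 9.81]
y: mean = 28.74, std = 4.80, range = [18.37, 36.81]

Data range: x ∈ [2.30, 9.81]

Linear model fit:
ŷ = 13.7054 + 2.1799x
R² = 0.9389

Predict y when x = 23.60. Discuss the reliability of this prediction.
ŷ = 65.1510, but this is extrapolation (above the data range [2.30, 9.81]) and may be unreliable.

Prediction calculation:
ŷ = 13.7054 + 2.1799 × 23.60
ŷ = 65.1510

Reliability:
- Data range: x ∈ [2.30, 9.81]
- Prediction point: x = 23.60 is 13.79 units above the observed range → this is EXTRAPOLATION, not interpolation

Why that matters here:
- The linear relationship may not hold outside the observed range
- Real relationships often flatten, saturate, or turn nonlinear at extremes

A defensible statement: 'if the linear trend continued to x = 23.60, y would be about 65.1510' — the premise is untested.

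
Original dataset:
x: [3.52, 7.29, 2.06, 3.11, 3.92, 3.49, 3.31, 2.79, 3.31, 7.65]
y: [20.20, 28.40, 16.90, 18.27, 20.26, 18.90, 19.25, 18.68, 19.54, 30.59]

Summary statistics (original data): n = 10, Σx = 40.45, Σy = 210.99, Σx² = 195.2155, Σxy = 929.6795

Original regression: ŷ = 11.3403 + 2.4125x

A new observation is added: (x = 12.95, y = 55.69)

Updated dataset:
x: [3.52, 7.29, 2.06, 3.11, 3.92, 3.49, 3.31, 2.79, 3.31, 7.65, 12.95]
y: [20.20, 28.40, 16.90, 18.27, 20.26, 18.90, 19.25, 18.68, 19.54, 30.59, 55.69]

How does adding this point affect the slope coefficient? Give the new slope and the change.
Adding the point moves β₁ from 2.4125 to 3.4359, i.e. it increases by 1.0234 (+42.4%).

The new point has HIGH LEVERAGE: x = 12.95 is far from the original mean x̄ = 40.45/10 ≈ 4.05 (original range [2.06, 7.65]).

Step 1: Update the sums with the new point (n goes from 10 to 11)
Σx  = 40.45 + 12.95 = 53.40
Σy  = 210.99 + 55.69 = 266.68
Σx² = 195.2155 + 12.95² = 195.2155 + 167.7025 = 362.9180
Σxy = 929.6795 + 12.95×55.69 = 929.6795 + 721.1855 = 1650.8650

Step 2: Recompute the slope with b₁ = (nΣxy − ΣxΣy) / (nΣx² − (Σx)²)
Numerator   = 11×1650.8650 − 53.40×266.68 = 18159.5150 − 14240.7120 = 3918.8030
Denominator = 11×362.9180 − 53.40² = 3992.0980 − 2851.5600 = 1140.5380
b₁(new) = 3918.8030 / 1140.5380 = 3.4359

(Same formula on the original sums: (10×929.6795 − 40.45×210.99) / (10×195.2155 − 40.45²) = 762.2495 / 315.9525 = 2.4125, matching the given fit.)

Step 3: Change in slope
Δβ₁ = 3.4359 − 2.4125 = +1.0234
Relative change = +1.0234 / 2.4125 × 100% = +42.4%
→ the slope increases when the point is added.

Because the point sits above the extension of the original line at a high-leverage x, it tilts the fit up.
In practice: examine leverage (hᵢ) and Cook's distance rather than deleting it automatically.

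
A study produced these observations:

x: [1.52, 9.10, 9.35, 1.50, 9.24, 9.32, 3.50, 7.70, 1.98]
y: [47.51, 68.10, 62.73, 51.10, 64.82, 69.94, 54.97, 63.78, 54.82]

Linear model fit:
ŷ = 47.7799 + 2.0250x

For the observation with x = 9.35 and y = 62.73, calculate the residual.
Residual = -3.9837

The residual is the difference between the actual value and the predicted value:

Residual = y - ŷ

Step 1: Calculate predicted value
ŷ = 47.7799 + 2.0250 × 9.35
ŷ = 66.7137

Step 2: Calculate residual
Residual = 62.73 - 66.7137
Residual = -3.9837

The residual is negative, so the observed y = 62.73 sits below the regression line (the line overestimates it by 3.9837).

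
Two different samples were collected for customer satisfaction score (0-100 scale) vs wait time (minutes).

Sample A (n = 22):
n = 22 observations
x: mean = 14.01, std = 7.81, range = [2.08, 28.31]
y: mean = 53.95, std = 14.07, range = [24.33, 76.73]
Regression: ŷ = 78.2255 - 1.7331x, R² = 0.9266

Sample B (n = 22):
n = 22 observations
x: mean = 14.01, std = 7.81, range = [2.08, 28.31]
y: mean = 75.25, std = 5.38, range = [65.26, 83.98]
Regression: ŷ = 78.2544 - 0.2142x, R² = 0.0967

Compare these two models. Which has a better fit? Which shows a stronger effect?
Model A has the better fit (R² = 0.9266 vs 0.0967). Model A shows the stronger effect (|β₁| = 1.7331 vs 0.2142).

Model Comparison:

Which explains more variance? (R²)
- Model A: R² = 0.9266 → 92.66% of variance in satisfaction score explained
- Model B: R² = 0.0967 → 9.67% of variance in satisfaction score explained
- 0.9266 > 0.0967 → Model A has the better fit

Effect size (slope magnitude):
- Model A: β₁ = -1.7331 → predicted satisfaction score falls 1.7331 points per additional minute of wait time
- Model B: β₁ = -0.2142 → predicted satisfaction score falls 0.2142 points per additional minute of wait time
- |-1.7331| > |-0.2142| → Model A shows the stronger marginal effect

Note: A steeper slope doesn't make a better model if the scatter around the line is large.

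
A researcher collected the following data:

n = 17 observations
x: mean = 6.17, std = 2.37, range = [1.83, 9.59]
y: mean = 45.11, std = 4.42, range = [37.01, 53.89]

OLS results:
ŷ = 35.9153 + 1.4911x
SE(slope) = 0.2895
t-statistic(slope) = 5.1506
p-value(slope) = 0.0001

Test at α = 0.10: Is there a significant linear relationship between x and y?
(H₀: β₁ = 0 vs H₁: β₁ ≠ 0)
Reject H₀: p-value = 0.0001 < α = 0.10. The linear relationship is significant at the 10% level.

Hypothesis test for the slope coefficient:

H₀: β₁ = 0 (no linear relationship)
H₁: β₁ ≠ 0 (linear relationship exists)

Test statistic: t = β̂₁ / SE(β̂₁) = 1.4911 / 0.2895 = 5.1506

With df = 15, the two-sided p-value for |t| = 5.1506 is 0.0001.

Decision rule: reject H₀ if p-value < α.
p-value = 0.0001 < α = 0.10 → reject H₀.

At α = 0.10 the data do provide convincing evidence of a nonzero slope.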